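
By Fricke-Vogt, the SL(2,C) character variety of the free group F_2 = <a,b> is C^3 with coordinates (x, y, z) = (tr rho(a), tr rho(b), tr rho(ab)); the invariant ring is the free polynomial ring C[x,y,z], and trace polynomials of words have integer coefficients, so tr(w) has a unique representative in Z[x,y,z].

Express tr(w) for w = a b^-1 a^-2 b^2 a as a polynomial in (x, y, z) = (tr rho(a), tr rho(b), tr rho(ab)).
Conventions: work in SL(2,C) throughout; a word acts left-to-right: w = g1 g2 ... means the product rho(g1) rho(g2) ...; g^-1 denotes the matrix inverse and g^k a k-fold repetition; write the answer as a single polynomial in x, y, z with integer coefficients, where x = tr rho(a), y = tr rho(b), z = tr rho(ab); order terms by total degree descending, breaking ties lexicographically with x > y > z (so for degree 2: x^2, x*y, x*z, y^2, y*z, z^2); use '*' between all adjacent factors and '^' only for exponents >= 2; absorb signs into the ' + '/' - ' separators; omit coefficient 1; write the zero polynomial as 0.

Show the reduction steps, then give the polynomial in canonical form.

trace(b^2) = trace(b) * trace(b) - trace(1) = y^2 - 2
trace(b^2 a) = trace(b) * trace(a b) - trace(a) = y*z - x
trace(a^2 b^2) = trace(a) * trace(b^2 a) - trace(b^2) = x*y*z - x^2 - y^2 + 2
trace(a^2 b) = trace(a) * trace(b a) - trace(b) = x*z - y
trace(b^2 a^2 b) = trace(b) * trace(a^2 b^2) - trace(a^2 b) = x*y^2*z - x^2*y - y^3 - x*z + 3*y
trace(b a b a) = trace(b a) * trace(b a) - trace(1) = z^2 - 2
trace(a^2 b a b) = trace(a) * trace(b a b a) - trace(b a b) = x*z^2 - y*z - x
trace(a^2 b a) = trace(a) * trace(a b a) - trace(a b) = x^2*z - x*y - z
trace(b^2 a^2 b a) = trace(b) * trace(a^2 b a b) - trace(a^2 b a) = x*y*z^2 - x^2*z - y^2*z + z
trace(b^2 a^2 b a^-1) = trace(b^2 a^2 b) * trace(a) - trace(b^2 a^2 b a) = x^2*y^2*z - x^3*y - x*y^3 - x*y*z^2 + y^2*z + 3*x*y - z
trace(a^-2 b^2 a^2 b) = trace(b^2 a^2 b a^-1) * trace(a) - trace(b^2 a^2 b) = x^3*y^2*z - x^4*y - x^2*y^3 - x^2*y*z^2 + 4*x^2*y + y^3 - 3*y
trace(a b^-1 a^-2 b^2 a) = trace(a^-2 b^2 a^2) * trace(b) - trace(a^-2 b^2 a^2 b) = -x^3*y^2*z + x^4*y + x^2*y^3 + x^2*y*z^2 - 4*x^2*y + y

-x^3*y^2*z + x^4*y + x^2*y^3 + x^2*y*z^2 - 4*x^2*y + y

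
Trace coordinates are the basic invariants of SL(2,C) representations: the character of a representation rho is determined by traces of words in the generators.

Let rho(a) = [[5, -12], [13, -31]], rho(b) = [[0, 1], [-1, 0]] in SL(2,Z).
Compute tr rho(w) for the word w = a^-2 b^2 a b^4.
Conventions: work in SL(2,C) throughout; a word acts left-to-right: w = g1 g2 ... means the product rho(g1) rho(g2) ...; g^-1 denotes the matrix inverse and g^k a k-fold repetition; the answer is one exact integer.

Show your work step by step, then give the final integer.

26

rho(a^-1) = [[-31, 12], [-13, 5]]
... * rho(a^-1) = [[-31, 12], [-13, 5]]  ->  [[805, -312], [338, -131]]
... * rho(b) = [[0, 1], [-1, 0]]  ->  [[312, 805], [131, 338]]
... * rho(b) = [[0, 1], [-1, 0]]  ->  [[-805, 312], [-338, 131]]
... * rho(a) = [[5, -12], [13, -31]]  ->  [[31, -12], [13, -5]]
... * rho(b) = [[0, 1], [-1, 0]]  ->  [[12, 31], [5, 13]]
... * rho(b) = [[0, 1], [-1, 0]]  ->  [[-31, 12], [-13, 5]]
... * rho(b) = [[0, 1], [-1, 0]]  ->  [[-12, -31], [-5, -13]]
... * rho(b) = [[0, 1], [-1, 0]]  ->  [[31, -12], [13, -5]]
tr = 31 + -5 = 26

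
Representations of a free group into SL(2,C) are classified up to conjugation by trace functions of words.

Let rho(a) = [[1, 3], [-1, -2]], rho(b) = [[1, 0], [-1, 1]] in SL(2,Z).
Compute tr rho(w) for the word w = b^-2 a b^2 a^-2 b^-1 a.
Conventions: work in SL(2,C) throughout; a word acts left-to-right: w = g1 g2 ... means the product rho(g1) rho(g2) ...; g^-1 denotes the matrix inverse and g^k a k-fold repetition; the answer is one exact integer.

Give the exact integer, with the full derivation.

rho(b^-1) = [[1, 0], [1, 1]]
... * rho(b^-1) = [[1, 0], [1, 1]]  ->  [[1, 0], [2, 1]]
... * rho(a) = [[1, 3], [-1, -2]]  ->  [[1, 3], [1, 4]]
... * rho(b) = [[1, 0], [-1, 1]]  ->  [[-2, 3], [-3, 4]]
... * rho(b) = [[1, 0], [-1, 1]]  ->  [[-5, 3], [-7, 4]]
... * rho(a^-1) = [[-2, -3], [1, 1]]  ->  [[13, 18], [18, 25]]
... * rho(a^-1) = [[-2, -3], [1, 1]]  ->  [[-8, -21], [-11, -29]]
... * rho(b^-1) = [[1, 0], [1, 1]]  ->  [[-29, -21], [-40, -29]]
... * rho(a) = [[1, 3], [-1, -2]]  ->  [[-8, -45], [-11, -62]]
tr = -8 + -62 = -70

-70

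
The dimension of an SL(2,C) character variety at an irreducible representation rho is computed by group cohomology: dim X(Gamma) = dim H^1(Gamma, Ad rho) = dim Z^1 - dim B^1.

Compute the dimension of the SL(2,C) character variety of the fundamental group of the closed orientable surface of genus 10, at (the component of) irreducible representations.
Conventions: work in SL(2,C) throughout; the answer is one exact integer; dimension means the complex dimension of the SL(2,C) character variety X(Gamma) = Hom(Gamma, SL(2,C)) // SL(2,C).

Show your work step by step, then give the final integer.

54

pi_1 of the closed genus-10 surface has 20 generators bound by the single product-of-commutators relator.
Before the relator condition, cocycle space has dim 3*20 = 60.
H^2 = coker(d_2) is dual to H^0 = 0 at irreducible rho (Poincare duality), so d_2 is onto: dim Z^1 = 57.
Coboundaries contribute dim B^1 = 3 (injective at irreducible rho).
Hence dim X = 57 - 3 = 54.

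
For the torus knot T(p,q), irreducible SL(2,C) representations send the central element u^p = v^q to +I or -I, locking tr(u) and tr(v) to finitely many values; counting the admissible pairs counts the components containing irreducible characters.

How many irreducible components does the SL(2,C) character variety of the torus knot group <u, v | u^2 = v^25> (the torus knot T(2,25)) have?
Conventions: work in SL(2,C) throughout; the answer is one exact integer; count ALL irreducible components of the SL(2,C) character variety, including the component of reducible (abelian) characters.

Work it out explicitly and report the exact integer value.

In the torus knot group T(2,25), u^2 = v^25 is central, so an irreducible representation sends it to +I or -I (Schur).
On an irreducible component, tr(u) is locked at 2*cos(pi*alpha/2) for some alpha in 1..1, and tr(v) at 2*cos(pi*beta/25) for some beta in 1..24.
The two central values (-1)^alpha I and (-1)^beta I must be the same matrix, so alpha and beta share a parity.
Counting: 1 odd alphas x 12 odd betas + 0 even alphas x 12 even betas = 12 + 0 = 12.
components with irreducible characters: 12; plus the single component of reducible (abelian) characters: total 13.

13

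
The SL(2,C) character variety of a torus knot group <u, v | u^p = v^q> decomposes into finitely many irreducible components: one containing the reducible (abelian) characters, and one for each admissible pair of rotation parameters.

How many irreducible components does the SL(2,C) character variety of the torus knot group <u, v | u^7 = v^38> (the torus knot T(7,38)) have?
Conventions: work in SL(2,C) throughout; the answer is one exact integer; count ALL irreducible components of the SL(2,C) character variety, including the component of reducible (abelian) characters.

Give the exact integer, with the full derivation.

112

Gamma = < u, v | u^7 = v^38 > (torus knot T(7,38)); the central element u^7 = v^38 acts as +I or -I in any irreducible SL(2,C) representation.
This locks tr(u) to 2*cos(pi*alpha/7), alpha in 1..6, and tr(v) to 2*cos(pi*beta/38), beta in 1..37, on each component of irreducible characters.
u^7 = (-1)^alpha I and v^38 = (-1)^beta I must agree, so alpha and beta have equal parity.
Enumerate parity-matched pairs: 3*19 odd-odd plus 3*18 even-even gives 111.
That is 111 components of irreducible characters, and with the reducible (abelian) component the total is 112.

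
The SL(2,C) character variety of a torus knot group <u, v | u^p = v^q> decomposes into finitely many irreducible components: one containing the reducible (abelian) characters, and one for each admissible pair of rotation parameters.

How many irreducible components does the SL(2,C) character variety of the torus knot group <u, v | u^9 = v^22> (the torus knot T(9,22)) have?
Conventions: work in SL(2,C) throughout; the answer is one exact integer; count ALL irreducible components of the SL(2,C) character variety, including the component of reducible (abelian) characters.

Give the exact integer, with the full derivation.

For T(9,22): irreducibility forces the central element u^9 = v^22 to one of +I, -I.
So on each irreducible component the traces are pinned: tr(u) = 2*cos(pi*alpha/9) with 1 <= alpha <= 8, tr(v) = 2*cos(pi*beta/22) with 1 <= beta <= 21.
u^9 = (-1)^alpha I and v^22 = (-1)^beta I must agree, so alpha and beta have equal parity.
Enumerate parity-matched pairs: 4*11 odd-odd plus 4*10 even-even gives 84.
components with irreducible characters: 84; plus the single component of reducible (abelian) characters: total 85.

85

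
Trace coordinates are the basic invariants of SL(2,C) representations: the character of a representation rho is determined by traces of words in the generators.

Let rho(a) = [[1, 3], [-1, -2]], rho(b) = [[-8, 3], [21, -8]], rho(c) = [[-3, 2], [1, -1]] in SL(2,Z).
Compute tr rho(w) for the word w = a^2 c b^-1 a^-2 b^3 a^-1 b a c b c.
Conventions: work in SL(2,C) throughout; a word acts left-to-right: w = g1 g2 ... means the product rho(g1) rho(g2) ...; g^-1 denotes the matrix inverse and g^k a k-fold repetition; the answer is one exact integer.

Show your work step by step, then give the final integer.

-11883828

rho(a) = [[1, 3], [-1, -2]]
... * rho(a) = [[1, 3], [-1, -2]]  ->  [[-2, -3], [1, 1]]
... * rho(c) = [[-3, 2], [1, -1]]  ->  [[3, -1], [-2, 1]]
... * rho(b^-1) = [[-8, -3], [-21, -8]]  ->  [[-3, -1], [-5, -2]]
... * rho(a^-1) = [[-2, -3], [1, 1]]  ->  [[5, 8], [8, 13]]
... * rho(a^-1) = [[-2, -3], [1, 1]]  ->  [[-2, -7], [-3, -11]]
... * rho(b) = [[-8, 3], [21, -8]]  ->  [[-131, 50], [-207, 79]]
... * rho(b) = [[-8, 3], [21, -8]]  ->  [[2098, -793], [3315, -1253]]
... * rho(b) = [[-8, 3], [21, -8]]  ->  [[-33437, 12638], [-52833, 19969]]
... * rho(a^-1) = [[-2, -3], [1, 1]]  ->  [[79512, 112949], [125635, 178468]]
... * rho(b) = [[-8, 3], [21, -8]]  ->  [[1735833, -665056], [2742748, -1050839]]
... * rho(a) = [[1, 3], [-1, -2]]  ->  [[2400889, 6537611], [3793587, 10329922]]
... * rho(c) = [[-3, 2], [1, -1]]  ->  [[-665056, -1735833], [-1050839, -2742748]]
... * rho(b) = [[-8, 3], [21, -8]]  ->  [[-31132045, 11891496], [-49190996, 18789467]]
... * rho(c) = [[-3, 2], [1, -1]]  ->  [[105287631, -74155586], [166362455, -117171459]]
tr = 105287631 + -117171459 = -11883828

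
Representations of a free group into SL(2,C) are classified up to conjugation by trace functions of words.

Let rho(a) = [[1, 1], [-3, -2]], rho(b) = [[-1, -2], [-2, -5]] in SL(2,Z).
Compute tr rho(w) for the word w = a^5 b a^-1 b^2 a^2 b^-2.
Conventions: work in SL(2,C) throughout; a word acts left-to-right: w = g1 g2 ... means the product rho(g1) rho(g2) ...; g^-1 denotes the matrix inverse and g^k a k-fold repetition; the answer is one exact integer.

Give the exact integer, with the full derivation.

31242

rho(a) = [[1, 1], [-3, -2]]
... * rho(a) = [[1, 1], [-3, -2]]  ->  [[-2, -1], [3, 1]]
... * rho(a) = [[1, 1], [-3, -2]]  ->  [[1, 0], [0, 1]]
... * rho(a) = [[1, 1], [-3, -2]]  ->  [[1, 1], [-3, -2]]
... * rho(a) = [[1, 1], [-3, -2]]  ->  [[-2, -1], [3, 1]]
... * rho(b) = [[-1, -2], [-2, -5]]  ->  [[4, 9], [-5, -11]]
... * rho(a^-1) = [[-2, -1], [3, 1]]  ->  [[19, 5], [-23, -6]]
... * rho(b) = [[-1, -2], [-2, -5]]  ->  [[-29, -63], [35, 76]]
... * rho(b) = [[-1, -2], [-2, -5]]  ->  [[155, 373], [-187, -450]]
... * rho(a) = [[1, 1], [-3, -2]]  ->  [[-964, -591], [1163, 713]]
... * rho(a) = [[1, 1], [-3, -2]]  ->  [[809, 218], [-976, -263]]
... * rho(b^-1) = [[-5, 2], [2, -1]]  ->  [[-3609, 1400], [4354, -1689]]
... * rho(b^-1) = [[-5, 2], [2, -1]]  ->  [[20845, -8618], [-25148, 10397]]
tr = 20845 + 10397 = 31242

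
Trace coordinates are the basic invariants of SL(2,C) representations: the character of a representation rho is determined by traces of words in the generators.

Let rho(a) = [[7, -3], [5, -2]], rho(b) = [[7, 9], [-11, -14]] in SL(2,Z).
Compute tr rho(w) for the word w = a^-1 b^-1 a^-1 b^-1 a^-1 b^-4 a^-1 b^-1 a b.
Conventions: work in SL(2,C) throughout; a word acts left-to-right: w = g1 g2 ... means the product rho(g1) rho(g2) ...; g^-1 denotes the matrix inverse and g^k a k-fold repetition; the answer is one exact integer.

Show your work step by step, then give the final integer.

-36336534621730

rho(a^-1) = [[-2, 3], [-5, 7]]
... * rho(b^-1) = [[-14, -9], [11, 7]]  ->  [[61, 39], [147, 94]]
... * rho(a^-1) = [[-2, 3], [-5, 7]]  ->  [[-317, 456], [-764, 1099]]
... * rho(b^-1) = [[-14, -9], [11, 7]]  ->  [[9454, 6045], [22785, 14569]]
... * rho(a^-1) = [[-2, 3], [-5, 7]]  ->  [[-49133, 70677], [-118415, 170338]]
... * rho(b^-1) = [[-14, -9], [11, 7]]  ->  [[1465309, 936936], [3531528, 2258101]]
... * rho(b^-1) = [[-14, -9], [11, 7]]  ->  [[-10208030, -6629229], [-24602281, -15977045]]
... * rho(b^-1) = [[-14, -9], [11, 7]]  ->  [[69990901, 45467667], [168684439, 109581214]]
... * rho(b^-1) = [[-14, -9], [11, 7]]  ->  [[-479728277, -311644440], [-1156188792, -751091453]]
... * rho(a^-1) = [[-2, 3], [-5, 7]]  ->  [[2517678754, -3620695911], [6067834849, -8726206547]]
... * rho(b^-1) = [[-14, -9], [11, 7]]  ->  [[-75075157577, -48003980163], [-180937959903, -115693959470]]
... * rho(a) = [[7, -3], [5, -2]]  ->  [[-765546003854, 321233433057], [-1845035516671, 774201798649]]
... * rho(b) = [[7, 9], [-11, -14]]  ->  [[-8892389790605, -11387182097484], [-21431468401836, -27444144831125]]
tr = -8892389790605 + -27444144831125 = -36336534621730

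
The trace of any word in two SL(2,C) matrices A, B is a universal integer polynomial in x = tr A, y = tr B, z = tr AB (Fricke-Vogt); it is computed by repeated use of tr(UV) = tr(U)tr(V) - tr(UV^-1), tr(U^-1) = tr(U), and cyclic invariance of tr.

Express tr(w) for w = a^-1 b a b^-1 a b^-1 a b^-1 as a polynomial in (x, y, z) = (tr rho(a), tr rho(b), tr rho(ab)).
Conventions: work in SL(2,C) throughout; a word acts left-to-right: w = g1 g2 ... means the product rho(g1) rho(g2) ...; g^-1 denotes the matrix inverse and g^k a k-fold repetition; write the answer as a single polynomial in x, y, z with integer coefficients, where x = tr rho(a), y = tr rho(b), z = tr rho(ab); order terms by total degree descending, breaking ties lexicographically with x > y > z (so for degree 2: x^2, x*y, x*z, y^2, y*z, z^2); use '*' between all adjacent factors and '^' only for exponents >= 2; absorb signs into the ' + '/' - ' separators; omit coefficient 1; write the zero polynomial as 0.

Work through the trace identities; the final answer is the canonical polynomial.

-x^3*y^3*z + x^4*y^2 + x^2*y^4 + 3*x^2*y^2*z^2 - 2*x^3*y*z - 2*x*y^3*z - 3*x*y*z^3 - 3*x^2*y^2 + x^2*z^2 + y^2*z^2 + z^4 + 7*x*y*z - x^2 - y^2 - 4*z^2 + 2

trace(a^2) = trace(a) trace(a) - trace(1)  (reduce the a square) = x^2 - 2
apply: trace(a^3) = trace(a) trace(a^2) - trace(a)  (reduce the a square) = x^3 - 3*x
use: trace(b a^2) = trace(a) trace(b a) - trace(b)  (reduce the a square) = x*z - y
use: trace(a^2 b a) = trace(a) trace(b a^2) - trace(b a)  (reduce the a square) = x^2*z - x*y - z
apply: trace(a b a^3) = trace(a) trace(a^2 b a) - trace(a^2 b)  (reduce the a square) = x^3*z - x^2*y - 2*x*z + y
use: trace(b a b a) = trace(a b) trace(a b) - trace(1)  (split on a) = z^2 - 2
use: trace(b a b) = trace(b) trace(a b) - trace(a)  (reduce the b square) = y*z - x
trace(b a b a^2) = trace(a) trace(b a b a) - trace(b a b)  (reduce the a square) = x*z^2 - y*z - x
trace(a b a^3 b) = trace(a) trace(b a b a^2) - trace(b a b a)  (reduce the a square) = x^2*z^2 - x*y*z - x^2 - z^2 + 2
apply: trace(b a^3 b^-1 a) = trace(a b a^3) trace(b) - trace(a b a^3 b)  (eliminate b^-1) = x^3*y*z - x^2*y^2 - x^2*z^2 - x*y*z + x^2 + y^2 + z^2 - 2
use: trace(a b^-1 a^-1 b a^2) = trace(b a^3 b^-1) trace(a) - trace(b a^3 b^-1 a)  (eliminate a^-1) = -x^3*y*z + x^4 + x^2*y^2 + x^2*z^2 + x*y*z - 4*x^2 - y^2 - z^2 + 2
apply: trace(b a^2 b) = trace(b) trace(a^2 b) - trace(a^2)  (reduce the b square) = x*y*z - x^2 - y^2 + 2
apply: trace(b a b^2 a) = trace(b) trace(a b a b) - trace(a b a)  (reduce the b square) = y*z^2 - x*z - y
trace(b a b^2) = trace(b) trace(b a b) - trace(b a)  (reduce the b square) = y^2*z - x*y - z
trace(b a^2 b a b) = trace(a) trace(b a b^2 a) - trace(b a b^2)  (reduce the a square) = x*y*z^2 - x^2*z - y^2*z + z
apply: trace(b a b a b a) = trace(b a) trace(b a b a) - trace(b^-1 a^-1)  (split on b) = z^3 - 3*z
apply: trace(b a^2 b a b a) = trace(a) trace(b a b a b a) - trace(b a b a b)  (reduce the a square) = x*z^3 - y*z^2 - 2*x*z + y
use: trace(a^-1 b a^2 b a b) = trace(b a^2 b a b) trace(a) - trace(b a^2 b a b a)  (eliminate a^-1) = x^2*y*z^2 - x^3*z - x*y^2*z - x*z^3 + y*z^2 + 3*x*z - y
apply: trace(a b^-1 a^-1 b a^2 b) = trace(a^-1 b a^2 b a) trace(b) - trace(a^-1 b a^2 b a b)  (eliminate b^-1) = -x^2*y*z^2 + x^3*z + 2*x*y^2*z + x*z^3 - x^2*y - y^3 - y*z^2 - 3*x*z + 3*y
use: trace(a b^-1 a b^-1 a^-1 b a) = trace(a b^-1 a^-1 b a^2) trace(b) - trace(a b^-1 a^-1 b a^2 b)  (eliminate b^-1) = -x^3*y^2*z + x^4*y + x^2*y^3 + 2*x^2*y*z^2 - x^3*z - x*y^2*z - x*z^3 - 3*x^2*y + 3*x*z - y
trace(b a b a^2 b) = trace(a) trace(b^2 a b a) - trace(b^2 a b)  (reduce the a square) = x*y*z^2 - x^2*z - y^2*z + z
use: trace(a^-1 b a b a^2 b) = trace(b a b a^2 b) trace(a) - trace(b a b a^2 b a)  (eliminate a^-1) = x^2*y*z^2 - x^3*z - x*y^2*z - x*z^3 + y*z^2 + 3*x*z - y
trace(a b^-1 a^-1 b a b a) = trace(a^-1 b a b a^2) trace(b) - trace(a^-1 b a b a^2 b)  (eliminate b^-1) = -x^2*y*z^2 + x^3*z + x*y^2*z + x*z^3 - 3*x*z - y
trace(b a b a b a b) = trace(b) trace(a b a b a b) - trace(a b a b a)  (reduce the b square) = y*z^3 - x*z^2 - 2*y*z + x
trace(b a b a b a b a) = trace(b a b a b a) trace(b a) - trace(a b a b)  (split on b) = z^4 - 4*z^2 + 2
apply: trace(a^-1 b a b a b a b) = trace(b a b a b a b) trace(a) - trace(b a b a b a b a)  (eliminate a^-1) = x*y*z^3 - x^2*z^2 - z^4 - 2*x*y*z + x^2 + 4*z^2 - 2
trace(a b^-1 a^-1 b a b a b) = trace(a^-1 b a b a b a) trace(b) - trace(a^-1 b a b a b a b)  (eliminate b^-1) = -x*y*z^3 + x^2*z^2 + y^2*z^2 + z^4 + x*y*z - x^2 - y^2 - 4*z^2 + 2
apply: trace(a b^-1 a b^-1 a^-1 b a b) = trace(a b^-1 a^-1 b a b a) trace(b) - trace(a b^-1 a^-1 b a b a b)  (eliminate b^-1) = -x^2*y^2*z^2 + x^3*y*z + x*y^3*z + 2*x*y*z^3 - x^2*z^2 - y^2*z^2 - z^4 - 4*x*y*z + x^2 + 4*z^2 - 2
trace(a^-1 b a b^-1 a b^-1 a b^-1) = trace(a b^-1 a b^-1 a^-1 b a) trace(b) - trace(a b^-1 a b^-1 a^-1 b a b)  (eliminate b^-1) = -x^3*y^3*z + x^4*y^2 + x^2*y^4 + 3*x^2*y^2*z^2 - 2*x^3*y*z - 2*x*y^3*z - 3*x*y*z^3 - 3*x^2*y^2 + x^2*z^2 + y^2*z^2 + z^4 + 7*x*y*z - x^2 - y^2 - 4*z^2 + 2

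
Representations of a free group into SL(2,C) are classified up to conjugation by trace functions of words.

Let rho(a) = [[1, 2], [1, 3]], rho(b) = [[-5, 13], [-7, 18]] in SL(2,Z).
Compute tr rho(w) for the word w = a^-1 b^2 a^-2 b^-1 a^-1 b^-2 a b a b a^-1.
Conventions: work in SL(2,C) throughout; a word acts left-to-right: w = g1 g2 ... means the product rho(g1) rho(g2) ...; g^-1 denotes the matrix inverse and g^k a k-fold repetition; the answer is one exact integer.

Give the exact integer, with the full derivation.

-33035852

rho(a^-1) = [[3, -2], [-1, 1]]
... * rho(b) = [[-5, 13], [-7, 18]]  ->  [[-1, 3], [-2, 5]]
... * rho(b) = [[-5, 13], [-7, 18]]  ->  [[-16, 41], [-25, 64]]
... * rho(a^-1) = [[3, -2], [-1, 1]]  ->  [[-89, 73], [-139, 114]]
... * rho(a^-1) = [[3, -2], [-1, 1]]  ->  [[-340, 251], [-531, 392]]
... * rho(b^-1) = [[18, -13], [7, -5]]  ->  [[-4363, 3165], [-6814, 4943]]
... * rho(a^-1) = [[3, -2], [-1, 1]]  ->  [[-16254, 11891], [-25385, 18571]]
... * rho(b^-1) = [[18, -13], [7, -5]]  ->  [[-209335, 151847], [-326933, 237150]]
... * rho(b^-1) = [[18, -13], [7, -5]]  ->  [[-2705101, 1962120], [-4224744, 3064379]]
... * rho(a) = [[1, 2], [1, 3]]  ->  [[-742981, 476158], [-1160365, 743649]]
... * rho(b) = [[-5, 13], [-7, 18]]  ->  [[381799, -1087909], [596282, -1699063]]
... * rho(a) = [[1, 2], [1, 3]]  ->  [[-706110, -2500129], [-1102781, -3904625]]
... * rho(b) = [[-5, 13], [-7, 18]]  ->  [[21031453, -54181752], [32846280, -84619403]]
... * rho(a^-1) = [[3, -2], [-1, 1]]  ->  [[117276111, -96244658], [183158243, -150311963]]
tr = 117276111 + -150311963 = -33035852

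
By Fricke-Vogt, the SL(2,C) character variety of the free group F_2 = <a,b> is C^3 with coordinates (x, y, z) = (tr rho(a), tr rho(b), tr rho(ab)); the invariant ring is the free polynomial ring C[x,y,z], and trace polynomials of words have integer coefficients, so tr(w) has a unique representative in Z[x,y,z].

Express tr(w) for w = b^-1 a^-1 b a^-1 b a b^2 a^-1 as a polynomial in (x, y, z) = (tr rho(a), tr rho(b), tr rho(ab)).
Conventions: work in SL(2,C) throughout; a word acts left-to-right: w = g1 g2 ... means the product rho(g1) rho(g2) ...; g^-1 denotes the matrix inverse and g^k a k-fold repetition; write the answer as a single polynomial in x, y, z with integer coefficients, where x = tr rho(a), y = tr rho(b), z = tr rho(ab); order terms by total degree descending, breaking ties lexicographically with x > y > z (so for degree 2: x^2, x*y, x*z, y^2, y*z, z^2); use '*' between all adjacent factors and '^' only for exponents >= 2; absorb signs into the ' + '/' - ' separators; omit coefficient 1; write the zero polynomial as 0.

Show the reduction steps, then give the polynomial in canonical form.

reduce: tr(a b^2) = tr(b) tr(a b) - tr(a)  (reduce the b square) = y*z - x
reduce: tr(b a b^2) = tr(b) tr(a b^2) - tr(a b)  (reduce the b square) = y^2*z - x*y - z
reduce: tr(a b a b) = tr(a b) tr(a b) - tr(1)  (split on a) = z^2 - 2
tr(a b a) = tr(a) tr(b a) - tr(b)  (reduce the a square) = x*z - y
tr(b a b^2 a) = tr(b) tr(a b a b) - tr(a b a)  (reduce the b square) = y*z^2 - x*z - y
tr(b a^-1 b a b) = tr(b a b^2) tr(a) - tr(b a b^2 a)  (eliminate a^-1) = x*y^2*z - x^2*y - y*z^2 + y
tr(b a b a b a) = tr(a b) tr(a b a b) - tr(a^-1 b^-1)  (split on a) = z^3 - 3*z
reduce: tr(b a^-1 b a b a) = tr(b a b a b) tr(a) - tr(b a b a b a)  (eliminate a^-1) = x*y*z^2 - x^2*z - z^3 - x*y + 3*z
reduce: tr(a^-1 b a^-1 b a b) = tr(b a^-1 b a b) tr(a) - tr(b a^-1 b a b a)  (eliminate a^-1) = x^2*y^2*z - x^3*y - 2*x*y*z^2 + x^2*z + z^3 + 2*x*y - 3*z
reduce: tr(b a b^3) = tr(b) tr(a b^3) - tr(a b^2)  (reduce the b square) = y^3*z - x*y^2 - 2*y*z + x
tr(b a b^3 a) = tr(b) tr(b a b a b) - tr(b a b a)  (reduce the b square) = y^2*z^2 - x*y*z - y^2 - z^2 + 2
tr(b a^-1 b a b^2) = tr(b a b^3) tr(a) - tr(b a b^3 a)  (eliminate a^-1) = x*y^3*z - x^2*y^2 - y^2*z^2 - x*y*z + x^2 + y^2 + z^2 - 2
so tr(a^2) = tr(a) tr(a) - tr(1)  (reduce the a square) = x^2 - 2
so tr(a^2 b^2) = tr(b) tr(a^2 b) - tr(a^2)  (reduce the b square) = x*y*z - x^2 - y^2 + 2
so tr(a b^3 a) = tr(b) tr(a^2 b^2) - tr(a^2 b)  (reduce the b square) = x*y^2*z - x^2*y - y^3 - x*z + 3*y
tr(b^2 a b^2 a b) = tr(b) tr(a b^3 a b) - tr(a b^3 a)  (reduce the b square) = y^3*z^2 - 2*x*y^2*z + x^2*y - y*z^2 + x*z - y
reduce: tr(a b a b a) = tr(a) tr(b a b a) - tr(b a b)  (reduce the a square) = x*z^2 - y*z - x
tr(a b a b^2 a b) = tr(b) tr(a b a b a b) - tr(a b a b a)  (reduce the b square) = y*z^3 - x*z^2 - 2*y*z + x
tr(a b a b^2 a) = tr(a) tr(b a b^2 a) - tr(b a b^2)  (reduce the a square) = x*y*z^2 - x^2*z - y^2*z + z
tr(b^2 a b^2 a b a) = tr(b) tr(a b a b^2 a b) - tr(a b a b^2 a)  (reduce the b square) = y^2*z^3 - 2*x*y*z^2 + x^2*z - y^2*z + x*y - z
tr(b a b^2 a b a^-1 b) = tr(b^2 a b^2 a b) tr(a) - tr(b^2 a b^2 a b a)  (eliminate a^-1) = x*y^3*z^2 - 2*x^2*y^2*z - y^2*z^3 + x^3*y + x*y*z^2 + y^2*z - 2*x*y + z
tr(a b a b a b a b) = tr(b a b a) tr(b a b a) - tr(1)  (split on b) = z^4 - 4*z^2 + 2
reduce: tr(a b a b a b a) = tr(a) tr(b a b a b a) - tr(b a b a b)  (reduce the a square) = x*z^3 - y*z^2 - 2*x*z + y
tr(b a b a b^2 a b a) = tr(b) tr(a b a b a b a b) - tr(a b a b a b a)  (reduce the b square) = y*z^4 - x*z^3 - 3*y*z^2 + 2*x*z + y
tr(b a b^2 a b a^-1 b a) = tr(b a b a b^2 a b) tr(a) - tr(b a b a b^2 a b a)  (eliminate a^-1) = x*y^2*z^3 - 2*x^2*y*z^2 - y*z^4 + x^3*z - x*y^2*z + x*z^3 + x^2*y + 3*y*z^2 - 3*x*z - y
tr(a^-1 b a^-1 b a b^2 a b) = tr(b a b^2 a b a^-1 b) tr(a) - tr(b a b^2 a b a^-1 b a)  (eliminate a^-1) = x^2*y^3*z^2 - 2*x^3*y^2*z - 2*x*y^2*z^3 + x^4*y + 3*x^2*y*z^2 + y*z^4 - x^3*z + 2*x*y^2*z - x*z^3 - 3*x^2*y - 3*y*z^2 + 4*x*z + y
tr(b^-1 a^-1 b a^-1 b a b^2 a) = tr(a^-1 b a^-1 b a b^2 a) tr(b) - tr(a^-1 b a^-1 b a b^2 a b)  (eliminate b^-1) = -x^2*y^3*z^2 + 2*x^3*y^2*z + x*y^4*z + 2*x*y^2*z^3 - x^4*y - x^2*y^3 - 3*x^2*y*z^2 - y^3*z^2 - y*z^4 + x^3*z - 3*x*y^2*z + x*z^3 + 4*x^2*y + y^3 + 4*y*z^2 - 4*x*z - 3*y
reduce: tr(b^-1 a^-1 b a^-1 b a b^2 a^-1) = tr(b^-1 a^-1 b a^-1 b a b^2) tr(a) - tr(b^-1 a^-1 b a^-1 b a b^2 a)  (eliminate a^-1) = x^2*y^3*z^2 - x^3*y^2*z - x*y^4*z - 2*x*y^2*z^3 + x^2*y^3 + x^2*y*z^2 + y^3*z^2 + y*z^4 + 3*x*y^2*z - 2*x^2*y - y^3 - 4*y*z^2 + x*z + 3*y

x^2*y^3*z^2 - x^3*y^2*z - x*y^4*z - 2*x*y^2*z^3 + x^2*y^3 + x^2*y*z^2 + y^3*z^2 + y*z^4 + 3*x*y^2*z - 2*x^2*y - y^3 - 4*y*z^2 + x*z + 3*y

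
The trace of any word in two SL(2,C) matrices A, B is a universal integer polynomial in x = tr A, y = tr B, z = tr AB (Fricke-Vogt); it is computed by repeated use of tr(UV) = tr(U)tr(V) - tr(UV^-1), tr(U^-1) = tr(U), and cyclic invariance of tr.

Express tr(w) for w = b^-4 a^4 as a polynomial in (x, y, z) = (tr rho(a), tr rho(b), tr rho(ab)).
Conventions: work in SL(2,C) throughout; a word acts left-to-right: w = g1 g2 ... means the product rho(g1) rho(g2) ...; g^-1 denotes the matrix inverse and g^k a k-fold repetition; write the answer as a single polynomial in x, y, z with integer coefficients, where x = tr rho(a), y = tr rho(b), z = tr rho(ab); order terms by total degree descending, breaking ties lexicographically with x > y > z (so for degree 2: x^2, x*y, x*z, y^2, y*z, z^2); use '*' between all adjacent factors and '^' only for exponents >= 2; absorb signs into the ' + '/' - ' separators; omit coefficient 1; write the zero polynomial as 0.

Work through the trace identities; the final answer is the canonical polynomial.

trace(a^2) = trace(a) * trace(a) - trace(1) = x^2 - 2
trace(a^3) = trace(a) * trace(a^2) - trace(a) = x^3 - 3*x
use: trace(a^4) = trace(a) * trace(a^3) - trace(a^2) = x^4 - 4*x^2 + 2
use: trace(b a^2) = trace(a) * trace(b a) - trace(b) = x*z - y
trace(a^2 b a) = trace(a) * trace(b a^2) - trace(b a) = x^2*z - x*y - z
trace(a^4 b) = trace(a) * trace(a^2 b a) - trace(a^2 b) = x^3*z - x^2*y - 2*x*z + y
trace(a^4 b^-1) = trace(a^4) * trace(b) - trace(a^4 b) = x^4*y - x^3*z - 3*x^2*y + 2*x*z + y
trace(a^4 b^-2) = trace(a^4 b^-1) * trace(b) - trace(a^4) = x^4*y^2 - x^3*y*z - x^4 - 3*x^2*y^2 + 2*x*y*z + 4*x^2 + y^2 - 2
apply: trace(b^-2 a^4 b^-1) = trace(a^4 b^-2) * trace(b) - trace(a^4 b^-1) = x^4*y^3 - x^3*y^2*z - 2*x^4*y - 3*x^2*y^3 + x^3*z + 2*x*y^2*z + 7*x^2*y + y^3 - 2*x*z - 3*y
use: trace(b^-4 a^4) = trace(b^-2 a^4 b^-1) * trace(b) - trace(b^-2 a^4) = x^4*y^4 - x^3*y^3*z - 3*x^4*y^2 - 3*x^2*y^4 + 2*x^3*y*z + 2*x*y^3*z + x^4 + 10*x^2*y^2 + y^4 - 4*x*y*z - 4*x^2 - 4*y^2 + 2

x^4*y^4 - x^3*y^3*z - 3*x^4*y^2 - 3*x^2*y^4 + 2*x^3*y*z + 2*x*y^3*z + x^4 + 10*x^2*y^2 + y^4 - 4*x*y*z - 4*x^2 - 4*y^2 + 2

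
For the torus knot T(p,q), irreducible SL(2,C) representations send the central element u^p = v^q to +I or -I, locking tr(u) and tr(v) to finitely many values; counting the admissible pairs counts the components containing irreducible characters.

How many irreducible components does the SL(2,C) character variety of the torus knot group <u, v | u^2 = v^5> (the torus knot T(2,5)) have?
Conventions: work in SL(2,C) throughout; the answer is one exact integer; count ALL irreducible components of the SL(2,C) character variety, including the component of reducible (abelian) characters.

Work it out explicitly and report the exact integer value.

In the torus knot group T(2,5), u^2 = v^5 is central, so an irreducible representation sends it to +I or -I (Schur).
So on each irreducible component the traces are pinned: tr(u) = 2*cos(pi*alpha/2) with 1 <= alpha <= 1, tr(v) = 2*cos(pi*beta/5) with 1 <= beta <= 4.
u^2 = (-1)^alpha I and v^5 = (-1)^beta I must agree, so alpha and beta have equal parity.
Enumerate parity-matched pairs: 1*2 odd-odd plus 0*2 even-even gives 2.
Total: 2 irreducible-character components + 1 reducible (abelian) component = 3.

3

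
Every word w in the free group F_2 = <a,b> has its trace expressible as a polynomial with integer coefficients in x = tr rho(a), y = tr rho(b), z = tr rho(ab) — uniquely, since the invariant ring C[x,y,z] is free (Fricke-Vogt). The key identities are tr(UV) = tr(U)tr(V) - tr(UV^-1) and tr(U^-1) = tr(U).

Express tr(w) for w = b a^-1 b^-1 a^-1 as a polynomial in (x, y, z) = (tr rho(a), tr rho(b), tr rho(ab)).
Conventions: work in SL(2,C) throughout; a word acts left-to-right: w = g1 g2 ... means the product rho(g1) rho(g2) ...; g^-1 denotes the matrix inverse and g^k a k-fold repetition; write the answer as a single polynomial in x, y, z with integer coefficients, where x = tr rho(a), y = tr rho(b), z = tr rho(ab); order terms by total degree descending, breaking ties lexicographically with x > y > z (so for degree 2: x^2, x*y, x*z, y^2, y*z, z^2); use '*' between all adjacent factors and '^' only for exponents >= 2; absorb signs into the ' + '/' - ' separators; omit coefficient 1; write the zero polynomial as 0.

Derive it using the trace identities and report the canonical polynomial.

x*y*z - y^2 - z^2 + 2

so tr(a^-1 b) = tr(b)*tr(a) - tr(b a)   [inverse elimination on a] = x*y - z
tr(a^-1 b a^-1) = tr(a^-1 b)*tr(a) - tr(a^-1 b a)   [inverse elimination on a] = x^2*y - x*z - y
tr(b^2) = tr(b)*tr(b) - tr(1)   [square of b] = y^2 - 2
tr(b^2 a) = tr(b)*tr(a b) - tr(a)   [square of b] = y*z - x
so tr(b a^-1 b) = tr(b^2)*tr(a) - tr(b^2 a)   [inverse elimination on a] = x*y^2 - y*z - x
tr(b a b a) = tr(a b)*tr(a b) - tr(1)   [split at a repeated a] = z^2 - 2
so tr(b a^-1 b a) = tr(b a b)*tr(a) - tr(b a b a)   [inverse elimination on a] = x*y*z - x^2 - z^2 + 2
so tr(a^-1 b a^-1 b) = tr(b a^-1 b)*tr(a) - tr(b a^-1 b a)   [inverse elimination on a] = x^2*y^2 - 2*x*y*z + z^2 - 2
tr(b a^-1 b^-1 a^-1) = tr(a^-1 b a^-1)*tr(b) - tr(a^-1 b a^-1 b)   [inverse elimination on b] = x*y*z - y^2 - z^2 + 2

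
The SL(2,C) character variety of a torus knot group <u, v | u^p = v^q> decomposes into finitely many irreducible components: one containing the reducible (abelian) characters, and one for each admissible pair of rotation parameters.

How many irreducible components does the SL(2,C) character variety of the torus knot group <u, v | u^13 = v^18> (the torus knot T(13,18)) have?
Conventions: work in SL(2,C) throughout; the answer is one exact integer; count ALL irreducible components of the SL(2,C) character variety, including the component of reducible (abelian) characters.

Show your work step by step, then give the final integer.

103

For T(13,18): irreducibility forces the central element u^13 = v^18 to one of +I, -I.
On an irreducible component, tr(u) is locked at 2*cos(pi*alpha/13) for some alpha in 1..12, and tr(v) at 2*cos(pi*beta/18) for some beta in 1..17.
The two central values (-1)^alpha I and (-1)^beta I must be the same matrix, so alpha and beta share a parity.
Counting: 6 odd alphas x 9 odd betas + 6 even alphas x 8 even betas = 54 + 48 = 102.
components with irreducible characters: 102; plus the single component of reducible (abelian) characters: total 103.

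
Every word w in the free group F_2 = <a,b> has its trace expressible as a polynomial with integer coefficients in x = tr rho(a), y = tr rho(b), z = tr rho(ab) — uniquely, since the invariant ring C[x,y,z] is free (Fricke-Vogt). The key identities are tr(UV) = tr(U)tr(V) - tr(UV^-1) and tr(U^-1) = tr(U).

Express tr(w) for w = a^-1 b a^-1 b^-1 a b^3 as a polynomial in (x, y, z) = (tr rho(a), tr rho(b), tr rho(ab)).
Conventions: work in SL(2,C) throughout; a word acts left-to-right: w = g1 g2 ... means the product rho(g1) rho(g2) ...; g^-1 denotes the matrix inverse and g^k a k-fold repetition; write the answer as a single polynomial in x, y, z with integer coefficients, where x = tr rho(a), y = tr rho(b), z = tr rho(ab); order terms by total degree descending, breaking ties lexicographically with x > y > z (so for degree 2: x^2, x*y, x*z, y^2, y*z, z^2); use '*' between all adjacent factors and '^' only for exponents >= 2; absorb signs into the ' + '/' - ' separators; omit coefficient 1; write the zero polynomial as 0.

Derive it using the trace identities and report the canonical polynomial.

tr(b^2) = tr(b)*tr(b) - tr(1) = y^2 - 2
tr(b^3) = tr(b)*tr(b^2) - tr(b) = y^3 - 3*y
tr(a b^2) = tr(b)*tr(a b) - tr(a) = y*z - x
tr(b^3 a) = tr(b)*tr(a b^2) - tr(a b) = y^2*z - x*y - z
tr(b a^2 b^2) = tr(a)*tr(b^3 a) - tr(b^3) = x*y^2*z - x^2*y - y^3 - x*z + 3*y
tr(a^2 b) = tr(a)*tr(b a) - tr(b) = x*z - y
tr(a^2) = tr(a)*tr(a) - tr(1) = x^2 - 2
tr(b a^2 b) = tr(b)*tr(a^2 b) - tr(a^2) = x*y*z - x^2 - y^2 + 2
tr(a b^4 a) = tr(b)*tr(b a^2 b^2) - tr(b a^2 b) = x*y^3*z - x^2*y^2 - y^4 - 2*x*y*z + x^2 + 4*y^2 - 2
tr(a b a b) = tr(b a)*tr(b a) - tr(1)   [split at repeated b] = z^2 - 2
tr(a b a b^2) = tr(b)*tr(a b a b) - tr(a b a) = y*z^2 - x*z - y
tr(a b a b^3) = tr(b)*tr(a b a b^2) - tr(a b a b) = y^2*z^2 - x*y*z - y^2 - z^2 + 2
tr(a b^4 a b) = tr(b)*tr(a b a b^3) - tr(a b a b^2) = y^3*z^2 - x*y^2*z - y^3 - 2*y*z^2 + x*z + 3*y
tr(b a b^-1 a b^3) = tr(a b^4 a)*tr(b) - tr(a b^4 a b) = x*y^4*z - x^2*y^3 - y^5 - y^3*z^2 - x*y^2*z + x^2*y + 5*y^3 + 2*y*z^2 - x*z - 5*y
tr(b^3 a b) = tr(b)*tr(b a b^2) - tr(b a b) = y^3*z - x*y^2 - 2*y*z + x
tr(a b^3 a b a) = tr(a)*tr(b^3 a b a) - tr(b^3 a b) = x*y^2*z^2 - x^2*y*z - y^3*z - x*z^2 + 2*y*z + x
tr(a b a b a b) = tr(b a)*tr(b a b a) - tr(b^-1 a^-1)   [split at repeated b] = z^3 - 3*z
tr(a b a b a) = tr(a)*tr(b a b a) - tr(b a b) = x*z^2 - y*z - x
tr(b a b a b a b) = tr(b)*tr(a b a b a b) - tr(a b a b a) = y*z^3 - x*z^2 - 2*y*z + x
tr(a b^3 a b a b) = tr(b)*tr(b a b a b a b) - tr(b a b a b a) = y^2*z^3 - x*y*z^2 - 2*y^2*z - z^3 + x*y + 3*z
tr(b a b^-1 a b^3 a) = tr(a b^3 a b a)*tr(b) - tr(a b^3 a b a b) = x*y^3*z^2 - x^2*y^2*z - y^4*z - y^2*z^3 + 4*y^2*z + z^3 - 3*z
tr(b^-1 a b^3 a^-1 b a) = tr(b a b^-1 a b^3)*tr(a) - tr(b a b^-1 a b^3 a) = x^2*y^4*z - x^3*y^3 - x*y^5 - 2*x*y^3*z^2 + y^4*z + y^2*z^3 + x^3*y + 5*x*y^3 + 2*x*y*z^2 - x^2*z - 4*y^2*z - z^3 - 5*x*y + 3*z
tr(a^-1 b a^-1 b^-1 a b^3) = tr(b^-1 a b^3 a^-1 b)*tr(a) - tr(b^-1 a b^3 a^-1 b a) = -x^2*y^4*z + x^3*y^3 + x*y^5 + 2*x*y^3*z^2 - y^4*z - y^2*z^3 - x^3*y - 4*x*y^3 - 2*x*y*z^2 + x^2*z + 4*y^2*z + z^3 + 2*x*y - 3*z

-x^2*y^4*z + x^3*y^3 + x*y^5 + 2*x*y^3*z^2 - y^4*z - y^2*z^3 - x^3*y - 4*x*y^3 - 2*x*y*z^2 + x^2*z + 4*y^2*z + z^3 + 2*x*y - 3*z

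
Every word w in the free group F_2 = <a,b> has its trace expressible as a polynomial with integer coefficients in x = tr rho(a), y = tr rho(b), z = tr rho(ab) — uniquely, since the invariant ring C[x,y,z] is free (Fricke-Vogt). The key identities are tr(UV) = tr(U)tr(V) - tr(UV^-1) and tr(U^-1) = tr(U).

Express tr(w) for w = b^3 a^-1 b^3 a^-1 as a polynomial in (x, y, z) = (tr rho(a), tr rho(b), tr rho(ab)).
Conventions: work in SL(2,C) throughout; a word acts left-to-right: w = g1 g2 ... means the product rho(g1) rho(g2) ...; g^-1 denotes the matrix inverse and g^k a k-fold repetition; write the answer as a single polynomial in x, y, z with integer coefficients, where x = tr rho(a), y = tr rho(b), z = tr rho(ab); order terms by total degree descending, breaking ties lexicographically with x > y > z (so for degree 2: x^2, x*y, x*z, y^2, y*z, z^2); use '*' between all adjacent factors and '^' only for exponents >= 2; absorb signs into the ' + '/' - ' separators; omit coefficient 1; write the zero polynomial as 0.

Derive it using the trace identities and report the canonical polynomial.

trace(b^2) = trace(b)*trace(b) - trace(1)  (reduce the b square) = y^2 - 2
trace(b^3) = trace(b)*trace(b^2) - trace(b)  (reduce the b square) = y^3 - 3*y
trace(b^4) = trace(b)*trace(b^3) - trace(b^2)  (reduce the b square) = y^4 - 4*y^2 + 2
trace(b^5) = trace(b)*trace(b^4) - trace(b^3)  (reduce the b square) = y^5 - 5*y^3 + 5*y
trace(b^6) = trace(b)*trace(b^5) - trace(b^4)  (reduce the b square) = y^6 - 6*y^4 + 9*y^2 - 2
trace(b a b) = trace(b)*trace(a b) - trace(a)  (reduce the b square) = y*z - x
trace(a b^3) = trace(b)*trace(b a b) - trace(b a)  (reduce the b square) = y^2*z - x*y - z
trace(b^2 a b^2) = trace(b)*trace(a b^3) - trace(a b^2)  (reduce the b square) = y^3*z - x*y^2 - 2*y*z + x
trace(b^3 a b^2) = trace(b)*trace(b^2 a b^2) - trace(b^2 a b)  (reduce the b square) = y^4*z - x*y^3 - 3*y^2*z + 2*x*y + z
trace(b^6 a) = trace(b)*trace(b^3 a b^2) - trace(b^3 a b)  (reduce the b square) = y^5*z - x*y^4 - 4*y^3*z + 3*x*y^2 + 3*y*z - x
trace(b^3 a^-1 b^3) = trace(b^6)*trace(a) - trace(b^6 a)  (eliminate a^-1) = x*y^6 - y^5*z - 5*x*y^4 + 4*y^3*z + 6*x*y^2 - 3*y*z - x
trace(a b a b) = trace(a b)*trace(a b) - trace(1)  (split on a) = z^2 - 2
trace(a b a) = trace(a)*trace(b a) - trace(b)  (reduce the a square) = x*z - y
trace(a b a b^2) = trace(b)*trace(a b a b) - trace(a b a)  (reduce the b square) = y*z^2 - x*z - y
trace(a b^3 a b) = trace(b)*trace(a b a b^2) - trace(a b a b)  (reduce the b square) = y^2*z^2 - x*y*z - y^2 - z^2 + 2
trace(a^2 b^2) = trace(a)*trace(b^2 a) - trace(b^2)  (reduce the a square) = x*y*z - x^2 - y^2 + 2
trace(a b^3 a) = trace(b)*trace(a^2 b^2) - trace(a^2 b)  (reduce the b square) = x*y^2*z - x^2*y - y^3 - x*z + 3*y
trace(a b^3 a b^2) = trace(b)*trace(a b^3 a b) - trace(a b^3 a)  (reduce the b square) = y^3*z^2 - 2*x*y^2*z + x^2*y - y*z^2 + x*z - y
trace(b^3 a b^3 a) = trace(b)*trace(a b^3 a b^2) - trace(a b^3 a b)  (reduce the b square) = y^4*z^2 - 2*x*y^3*z + x^2*y^2 - 2*y^2*z^2 + 2*x*y*z + z^2 - 2
trace(b^3 a^-1 b^3 a) = trace(b^3 a b^3)*trace(a) - trace(b^3 a b^3 a)  (eliminate a^-1) = x*y^5*z - x^2*y^4 - y^4*z^2 - 2*x*y^3*z + 2*x^2*y^2 + 2*y^2*z^2 + x*y*z - x^2 - z^2 + 2
trace(b^3 a^-1 b^3 a^-1) = trace(b^3 a^-1 b^3)*trace(a) - trace(b^3 a^-1 b^3 a)  (eliminate a^-1) = x^2*y^6 - 2*x*y^5*z - 4*x^2*y^4 + y^4*z^2 + 6*x*y^3*z + 4*x^2*y^2 - 2*y^2*z^2 - 4*x*y*z + z^2 - 2

x^2*y^6 - 2*x*y^5*z - 4*x^2*y^4 + y^4*z^2 + 6*x*y^3*z + 4*x^2*y^2 - 2*y^2*z^2 - 4*x*y*z + z^2 - 2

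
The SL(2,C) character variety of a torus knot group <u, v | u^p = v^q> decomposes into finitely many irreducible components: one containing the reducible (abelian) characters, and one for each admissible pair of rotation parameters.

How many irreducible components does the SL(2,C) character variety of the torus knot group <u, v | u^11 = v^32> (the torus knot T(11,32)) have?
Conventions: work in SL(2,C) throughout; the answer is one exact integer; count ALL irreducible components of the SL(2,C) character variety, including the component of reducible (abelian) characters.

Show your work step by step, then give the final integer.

156

For T(11,32): irreducibility forces the central element u^11 = v^32 to one of +I, -I.
So on each irreducible component the traces are pinned: tr(u) = 2*cos(pi*alpha/11) with 1 <= alpha <= 10, tr(v) = 2*cos(pi*beta/32) with 1 <= beta <= 31.
The two central values (-1)^alpha I and (-1)^beta I must be the same matrix, so alpha and beta share a parity.
count pairs: odd alpha (5 choices) x odd beta (16), plus even alpha (5) x even beta (15): 5*16 + 5*15 = 155.
components with irreducible characters: 155; plus the single component of reducible (abelian) characters: total 156.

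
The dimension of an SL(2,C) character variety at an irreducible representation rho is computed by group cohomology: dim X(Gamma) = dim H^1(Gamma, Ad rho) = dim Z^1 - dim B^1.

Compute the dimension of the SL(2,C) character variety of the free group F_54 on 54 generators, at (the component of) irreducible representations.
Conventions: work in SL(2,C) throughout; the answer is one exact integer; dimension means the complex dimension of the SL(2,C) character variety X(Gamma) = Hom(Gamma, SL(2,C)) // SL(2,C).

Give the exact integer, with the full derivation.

159

Here Gamma is free of rank 54 — no relator constrains a cocycle.
Z^1(Gamma, Ad rho) = (sl_2)^54: a cocycle is a free choice of one sl_2 vector per generator, so dim Z^1 = 3*54 = 162.
At an irreducible rho the centralizer of the image in sl_2 is 0, so the coboundary map sl_2 -> Z^1 is injective: dim B^1 = 3.
dim X = dim H^1 = dim Z^1 - dim B^1 = 162 - 3 = 159.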